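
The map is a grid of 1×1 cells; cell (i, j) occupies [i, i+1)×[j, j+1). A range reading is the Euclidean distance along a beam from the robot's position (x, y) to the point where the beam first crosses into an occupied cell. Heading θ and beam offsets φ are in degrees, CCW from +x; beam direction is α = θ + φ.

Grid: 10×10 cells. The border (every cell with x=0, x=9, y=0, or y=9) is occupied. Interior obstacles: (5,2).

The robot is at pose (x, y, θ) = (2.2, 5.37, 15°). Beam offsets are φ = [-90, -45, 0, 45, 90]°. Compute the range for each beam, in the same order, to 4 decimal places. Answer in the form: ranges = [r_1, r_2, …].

ranges = [4.5242, 7.8520, 7.0399, 4.1916, 3.7581]

beam 1: φ=-90°, α=285°
  d=(0.2588,-0.9659)  start (2,5)  tX=3.0910 tY=0.3831  stride 1/|dx|=3.8637 1/|dy|=1.0353
    cross y-line → (2,4), t=0.3831
    cross y-line → (2,3), t=1.4183
    cross y-line → (2,2), t=2.4536
    cross x-line → (3,2), t=3.0910
    cross y-line → (3,1), t=3.4889
    cross y-line → (3,0), t=4.5242 (wall)
  → r_1 = 4.5242
beam 2: φ=-45°, α=330°
  d=(0.8660,-0.5000)  start (2,5)  tX=0.9238 tY=0.7400  stride 1/|dx|=1.1547 1/|dy|=2.0000
    cross y-line → (2,4), t=0.7400
    cross x-line → (3,4), t=0.9238
    cross x-line → (4,4), t=2.0785
    cross y-line → (4,3), t=2.7400
    cross x-line → (5,3), t=3.2332
    cross x-line → (6,3), t=4.3879
    cross y-line → (6,2), t=4.7400
    cross x-line → (7,2), t=5.5426
    cross x-line → (8,2), t=6.6973
    cross y-line → (8,1), t=6.7400
    cross x-line → (9,1), t=7.8520 (wall)
  → r_2 = 7.8520
beam 3: φ=0°, α=15°
  d=(0.9659,0.2588)  start (2,5)  tX=0.8282 tY=2.4341  stride 1/|dx|=1.0353 1/|dy|=3.8637
    cross x-line → (3,5), t=0.8282
    cross x-line → (4,5), t=1.8635
    cross y-line → (4,6), t=2.4341
    cross x-line → (5,6), t=2.8988
    cross x-line → (6,6), t=3.9340
    cross x-line → (7,6), t=4.9693
    cross x-line → (8,6), t=6.0046
    cross y-line → (8,7), t=6.2978
    cross x-line → (9,7), t=7.0399 (wall)
  → r_3 = 7.0399
beam 4: φ=45°, α=60°
  d=(0.5000,0.8660)  start (2,5)  tX=1.6000 tY=0.7275  stride 1/|dx|=2.0000 1/|dy|=1.1547
    cross y-line → (2,6), t=0.7275
    cross x-line → (3,6), t=1.6000
    cross y-line → (3,7), t=1.8822
    cross y-line → (3,8), t=3.0369
    cross x-line → (4,8), t=3.6000
    cross y-line → (4,9), t=4.1916 (wall)
  → r_4 = 4.1916
beam 5: φ=90°, α=105°
  d=(-0.2588,0.9659)  start (2,5)  tX=0.7727 tY=0.6522  stride 1/|dx|=3.8637 1/|dy|=1.0353
    cross y-line → (2,6), t=0.6522
    cross x-line → (1,6), t=0.7727
    cross y-line → (1,7), t=1.6875
    cross y-line → (1,8), t=2.7228
    cross y-line → (1,9), t=3.7581 (wall)
  → r_5 = 3.7581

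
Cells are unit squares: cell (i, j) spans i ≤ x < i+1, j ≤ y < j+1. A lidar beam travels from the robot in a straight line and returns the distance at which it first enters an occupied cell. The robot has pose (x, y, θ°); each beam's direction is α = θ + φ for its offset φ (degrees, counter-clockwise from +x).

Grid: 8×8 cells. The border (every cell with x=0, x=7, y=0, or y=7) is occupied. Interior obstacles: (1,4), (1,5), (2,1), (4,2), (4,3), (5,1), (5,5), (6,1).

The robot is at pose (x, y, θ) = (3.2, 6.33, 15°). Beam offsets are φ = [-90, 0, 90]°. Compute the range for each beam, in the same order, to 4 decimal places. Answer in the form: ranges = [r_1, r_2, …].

ranges = [3.0910, 2.5887, 0.6936]

beam 1: φ=-90°, α=285°
  direction (0.2588, -0.9659); cell (3,6); t to first gridline: x 3.0910, y 0.3416 (then +3.8637 / +1.0353)
    (3,5) via y @ 0.3416
    (3,4) via y @ 1.3769
    (3,3) via y @ 2.4122
    (4,3) via x @ 3.0910  # hit
  → r_1 = 3.0910
beam 2: φ=0°, α=15°
  direction (0.9659, 0.2588); cell (3,6); t to first gridline: x 0.8282, y 2.5887 (then +1.0353 / +3.8637)
    (4,6) via x @ 0.8282
    (5,6) via x @ 1.8635
    (5,7) via y @ 2.5887  # hit
  → r_2 = 2.5887
beam 3: φ=90°, α=105°
  direction (-0.2588, 0.9659); cell (3,6); t to first gridline: x 0.7727, y 0.6936 (then +3.8637 / +1.0353)
    (3,7) via y @ 0.6936  # hit
  → r_3 = 0.6936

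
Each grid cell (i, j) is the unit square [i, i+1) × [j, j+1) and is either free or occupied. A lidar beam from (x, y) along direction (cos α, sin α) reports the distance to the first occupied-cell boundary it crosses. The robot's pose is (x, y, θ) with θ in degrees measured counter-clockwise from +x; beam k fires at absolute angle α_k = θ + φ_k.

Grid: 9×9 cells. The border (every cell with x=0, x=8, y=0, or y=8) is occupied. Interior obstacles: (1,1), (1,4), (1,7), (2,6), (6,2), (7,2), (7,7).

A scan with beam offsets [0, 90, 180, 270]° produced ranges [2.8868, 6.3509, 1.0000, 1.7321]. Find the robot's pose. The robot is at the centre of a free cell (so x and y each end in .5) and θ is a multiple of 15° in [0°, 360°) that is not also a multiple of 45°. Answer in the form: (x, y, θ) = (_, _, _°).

Enumerate (i+0.5, j+0.5, θ) over the 42 free cells and 16 admissible headings. For each, cast all 4 beams and compare to the given ranges.
  (5.5, 6.5, 255°): beam 1 = 5.6940 ≠ 2.8868 ✗
  (2.5, 1.5, 75°): beam 1 = 6.7293 ≠ 2.8868 ✗
  (2.5, 2.5, 285°): beam 1 = 1.5529 ≠ 2.8868 ✗
  (6.5, 1.5, 195°): beam 1 = 1.9319 ≠ 2.8868 ✗
  (1.5, 3.5, 240°): beam 1 = 1.0000 ≠ 2.8868 ✗
  …
  (2.5, 3.5, 300°): r_1=2.8868, r_2=6.3509, r_3=1.0000, r_4=1.7321 — all match ✓
No second candidate reproduces the full scan.

(x, y, θ) = (2.5, 3.5, 300°)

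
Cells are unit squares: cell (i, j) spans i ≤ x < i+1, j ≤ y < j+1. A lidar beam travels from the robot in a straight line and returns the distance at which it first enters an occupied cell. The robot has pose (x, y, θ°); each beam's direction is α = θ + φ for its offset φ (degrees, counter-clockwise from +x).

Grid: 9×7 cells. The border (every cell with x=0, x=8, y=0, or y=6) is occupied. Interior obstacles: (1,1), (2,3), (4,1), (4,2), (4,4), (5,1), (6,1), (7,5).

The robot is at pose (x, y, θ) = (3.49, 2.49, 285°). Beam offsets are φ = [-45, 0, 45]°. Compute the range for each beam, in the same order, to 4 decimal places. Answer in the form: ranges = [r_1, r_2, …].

ranges = [1.7205, 1.5426, 0.5889]

beam 1: φ=-45°, α=240°
  d=(-0.5000,-0.8660)  start (3,2)  tX=0.9800 tY=0.5658  stride 1/|dx|=2.0000 1/|dy|=1.1547
    cross y-line → (3,1), t=0.5658
    cross x-line → (2,1), t=0.9800
    cross y-line → (2,0), t=1.7205 (wall)
  → r_1 = 1.7205
beam 2: φ=0°, α=285°
  d=(0.2588,-0.9659)  start (3,2)  tX=1.9705 tY=0.5073  stride 1/|dx|=3.8637 1/|dy|=1.0353
    cross y-line → (3,1), t=0.5073
    cross y-line → (3,0), t=1.5426 (wall)
  → r_2 = 1.5426
beam 3: φ=45°, α=330°
  d=(0.8660,-0.5000)  start (3,2)  tX=0.5889 tY=0.9800  stride 1/|dx|=1.1547 1/|dy|=2.0000
    cross x-line → (4,2), t=0.5889 (wall)
  → r_3 = 0.5889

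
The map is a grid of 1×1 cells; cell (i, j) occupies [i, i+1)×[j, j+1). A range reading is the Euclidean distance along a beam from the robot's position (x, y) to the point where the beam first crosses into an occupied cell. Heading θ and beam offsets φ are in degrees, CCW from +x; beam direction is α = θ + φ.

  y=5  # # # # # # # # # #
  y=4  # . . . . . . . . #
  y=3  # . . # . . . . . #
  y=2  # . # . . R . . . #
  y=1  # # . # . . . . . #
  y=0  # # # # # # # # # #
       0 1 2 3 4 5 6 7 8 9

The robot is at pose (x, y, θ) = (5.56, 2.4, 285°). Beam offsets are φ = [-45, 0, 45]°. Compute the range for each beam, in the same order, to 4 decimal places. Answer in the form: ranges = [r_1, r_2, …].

beam 1: φ=-45°, α=240°
  direction (-0.5000, -0.8660); cell (5,2); t to first gridline: x 1.1200, y 0.4619 (then +2.0000 / +1.1547)
    (5,1) via y @ 0.4619
    (4,1) via x @ 1.1200
    (4,0) via y @ 1.6166  # hit
  → r_1 = 1.6166
beam 2: φ=0°, α=285°
  direction (0.2588, -0.9659); cell (5,2); t to first gridline: x 1.7000, y 0.4141 (then +3.8637 / +1.0353)
    (5,1) via y @ 0.4141
    (5,0) via y @ 1.4494  # hit
  → r_2 = 1.4494
beam 3: φ=45°, α=330°
  direction (0.8660, -0.5000); cell (5,2); t to first gridline: x 0.5081, y 0.8000 (then +1.1547 / +2.0000)
    (6,2) via x @ 0.5081
    (6,1) via y @ 0.8000
    (7,1) via x @ 1.6628
    (7,0) via y @ 2.8000  # hit
  → r_3 = 2.8000

ranges = [1.6166, 1.4494, 2.8000]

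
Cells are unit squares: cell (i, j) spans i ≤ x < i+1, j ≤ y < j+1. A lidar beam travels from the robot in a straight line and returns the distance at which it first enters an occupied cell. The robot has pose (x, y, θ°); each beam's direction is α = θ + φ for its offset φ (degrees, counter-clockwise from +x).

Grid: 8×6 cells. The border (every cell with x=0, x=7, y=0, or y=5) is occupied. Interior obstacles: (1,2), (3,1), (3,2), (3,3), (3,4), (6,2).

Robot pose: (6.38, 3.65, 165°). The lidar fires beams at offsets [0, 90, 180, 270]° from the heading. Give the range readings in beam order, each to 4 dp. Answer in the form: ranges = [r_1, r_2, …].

beam 1: φ=0°, α=165°
  d=(-0.9659,0.2588)  start (6,3)  tX=0.3934 tY=1.3523  stride 1/|dx|=1.0353 1/|dy|=3.8637
    cross x-line → (5,3), t=0.3934
    cross y-line → (5,4), t=1.3523
    cross x-line → (4,4), t=1.4287
    cross x-line → (3,4), t=2.4640 (wall)
  → r_1 = 2.4640
beam 2: φ=90°, α=255°
  d=(-0.2588,-0.9659)  start (6,3)  tX=1.4682 tY=0.6729  stride 1/|dx|=3.8637 1/|dy|=1.0353
    cross y-line → (6,2), t=0.6729 (wall)
  → r_2 = 0.6729
beam 3: φ=180°, α=345°
  d=(0.9659,-0.2588)  start (6,3)  tX=0.6419 tY=2.5114  stride 1/|dx|=1.0353 1/|dy|=3.8637
    cross x-line → (7,3), t=0.6419 (wall)
  → r_3 = 0.6419
beam 4: φ=270°, α=75°
  d=(0.2588,0.9659)  start (6,3)  tX=2.3955 tY=0.3623  stride 1/|dx|=3.8637 1/|dy|=1.0353
    cross y-line → (6,4), t=0.3623
    cross y-line → (6,5), t=1.3976 (wall)
  → r_4 = 1.3976

ranges = [2.4640, 0.6729, 0.6419, 1.3976]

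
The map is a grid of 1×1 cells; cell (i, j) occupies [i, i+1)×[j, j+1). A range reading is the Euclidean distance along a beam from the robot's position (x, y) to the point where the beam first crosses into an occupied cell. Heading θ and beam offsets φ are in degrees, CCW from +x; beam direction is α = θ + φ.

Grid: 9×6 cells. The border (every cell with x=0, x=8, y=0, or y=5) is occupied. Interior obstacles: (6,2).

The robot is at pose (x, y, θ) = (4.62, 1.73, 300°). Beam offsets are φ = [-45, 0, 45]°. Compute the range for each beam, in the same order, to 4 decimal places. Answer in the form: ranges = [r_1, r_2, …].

ranges = [0.7558, 0.8429, 2.8205]

beam 1: φ=-45°, α=255°
  dir = (cos 255°, sin 255°) = (-0.2588, -0.9659); from cell (4,1)
  next x-line at t=2.3955, next y-line at t=0.7558; Δt_x=3.8637, Δt_y=1.0353
    y: enter (4,0) at t=0.7558 ← occupied
  → r_1 = 0.7558
beam 2: φ=0°, α=300°
  dir = (cos 300°, sin 300°) = (0.5000, -0.8660); from cell (4,1)
  next x-line at t=0.7600, next y-line at t=0.8429; Δt_x=2.0000, Δt_y=1.1547
    x: enter (5,1) at t=0.7600
    y: enter (5,0) at t=0.8429 ← occupied
  → r_2 = 0.8429
beam 3: φ=45°, α=345°
  dir = (cos 345°, sin 345°) = (0.9659, -0.2588); from cell (4,1)
  next x-line at t=0.3934, next y-line at t=2.8205; Δt_x=1.0353, Δt_y=3.8637
    x: enter (5,1) at t=0.3934
    x: enter (6,1) at t=1.4287
    x: enter (7,1) at t=2.4640
    y: enter (7,0) at t=2.8205 ← occupied
  → r_3 = 2.8205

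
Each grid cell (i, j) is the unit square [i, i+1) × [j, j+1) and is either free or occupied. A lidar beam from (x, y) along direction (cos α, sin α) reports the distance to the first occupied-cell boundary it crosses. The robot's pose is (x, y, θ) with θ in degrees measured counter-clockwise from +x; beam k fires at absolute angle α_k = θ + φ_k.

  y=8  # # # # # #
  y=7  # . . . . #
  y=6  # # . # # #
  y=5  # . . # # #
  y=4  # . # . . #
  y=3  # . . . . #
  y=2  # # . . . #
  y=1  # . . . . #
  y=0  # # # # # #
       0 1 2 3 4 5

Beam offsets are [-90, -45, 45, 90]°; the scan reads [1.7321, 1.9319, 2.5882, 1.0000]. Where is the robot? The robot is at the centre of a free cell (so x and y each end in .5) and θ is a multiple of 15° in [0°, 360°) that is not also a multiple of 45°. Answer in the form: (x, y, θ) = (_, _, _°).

Candidates: 21 free-cell centres × 16 headings = 336 poses. Raycast each; keep the one whose scan matches to 4 dp.
  (4.5, 2.5, 165°): beam 1 = 1.9319 ≠ 1.7321 ✗
  (2.5, 7.5, 120°): beam 1 = 1.0000 ≠ 1.7321 ✗
  (2.5, 3.5, 210°): beam 1 = 0.5774 ≠ 1.7321 ✗
  (3.5, 3.5, 255°): beam 1 = 2.5882 ≠ 1.7321 ✗
  …
  (4.5, 3.5, 210°): r_1=1.7321, r_2=1.9319, r_3=2.5882, r_4=1.0000 — all match ✓
No second candidate reproduces the full scan.

(x, y, θ) = (4.5, 3.5, 210°)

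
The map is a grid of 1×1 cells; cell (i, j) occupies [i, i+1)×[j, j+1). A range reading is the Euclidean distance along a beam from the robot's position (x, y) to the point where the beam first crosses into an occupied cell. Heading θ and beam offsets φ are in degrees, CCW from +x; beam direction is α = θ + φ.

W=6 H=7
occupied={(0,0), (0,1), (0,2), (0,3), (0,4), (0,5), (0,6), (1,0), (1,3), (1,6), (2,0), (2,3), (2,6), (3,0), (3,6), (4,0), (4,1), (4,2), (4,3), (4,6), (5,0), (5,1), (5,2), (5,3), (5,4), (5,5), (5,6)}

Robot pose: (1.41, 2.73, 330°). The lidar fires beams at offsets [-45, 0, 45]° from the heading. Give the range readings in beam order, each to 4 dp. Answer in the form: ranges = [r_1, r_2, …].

ranges = [1.7910, 2.9907, 1.0432]

beam 1: φ=-45°, α=285°
  direction (0.2588, -0.9659); cell (1,2); t to first gridline: x 2.2796, y 0.7558 (then +3.8637 / +1.0353)
    (1,1) via y @ 0.7558
    (1,0) via y @ 1.7910  # hit
  → r_1 = 1.7910
beam 2: φ=0°, α=330°
  direction (0.8660, -0.5000); cell (1,2); t to first gridline: x 0.6813, y 1.4600 (then +1.1547 / +2.0000)
    (2,2) via x @ 0.6813
    (2,1) via y @ 1.4600
    (3,1) via x @ 1.8360
    (4,1) via x @ 2.9907  # hit
  → r_2 = 2.9907
beam 3: φ=45°, α=15°
  direction (0.9659, 0.2588); cell (1,2); t to first gridline: x 0.6108, y 1.0432 (then +1.0353 / +3.8637)
    (2,2) via x @ 0.6108
    (2,3) via y @ 1.0432  # hit
  → r_3 = 1.0432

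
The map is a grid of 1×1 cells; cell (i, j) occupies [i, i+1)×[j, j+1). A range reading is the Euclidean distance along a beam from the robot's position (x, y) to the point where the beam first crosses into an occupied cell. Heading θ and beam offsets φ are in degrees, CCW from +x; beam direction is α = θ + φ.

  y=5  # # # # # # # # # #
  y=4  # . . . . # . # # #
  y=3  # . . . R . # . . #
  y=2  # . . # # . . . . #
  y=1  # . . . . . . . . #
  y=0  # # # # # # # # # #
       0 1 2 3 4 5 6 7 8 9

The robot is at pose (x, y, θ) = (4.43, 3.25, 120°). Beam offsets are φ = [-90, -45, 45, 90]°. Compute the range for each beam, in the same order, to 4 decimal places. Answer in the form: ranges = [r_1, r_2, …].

ranges = [1.5000, 1.8117, 3.5510, 0.5000]

beam 1: φ=-90°, α=30°
  cosα=0.8660 sinα=0.5000 | (4,3) | tMaxX 0.6582 tMaxY 1.5000 | tΔX 1.1547 tΔY 2.0000
    t=0.6582 [x] (5,3)
    t=1.5000 [y] (5,4) — stop
  → r_1 = 1.5000
beam 2: φ=-45°, α=75°
  cosα=0.2588 sinα=0.9659 | (4,3) | tMaxX 2.2023 tMaxY 0.7765 | tΔX 3.8637 tΔY 1.0353
    t=0.7765 [y] (4,4)
    t=1.8117 [y] (4,5) — stop
  → r_2 = 1.8117
beam 3: φ=45°, α=165°
  cosα=-0.9659 sinα=0.2588 | (4,3) | tMaxX 0.4452 tMaxY 2.8978 | tΔX 1.0353 tΔY 3.8637
    t=0.4452 [x] (3,3)
    t=1.4804 [x] (2,3)
    t=2.5157 [x] (1,3)
    t=2.8978 [y] (1,4)
    t=3.5510 [x] (0,4) — stop
  → r_3 = 3.5510
beam 4: φ=90°, α=210°
  cosα=-0.8660 sinα=-0.5000 | (4,3) | tMaxX 0.4965 tMaxY 0.5000 | tΔX 1.1547 tΔY 2.0000
    t=0.4965 [x] (3,3)
    t=0.5000 [y] (3,2) — stop
  → r_4 = 0.5000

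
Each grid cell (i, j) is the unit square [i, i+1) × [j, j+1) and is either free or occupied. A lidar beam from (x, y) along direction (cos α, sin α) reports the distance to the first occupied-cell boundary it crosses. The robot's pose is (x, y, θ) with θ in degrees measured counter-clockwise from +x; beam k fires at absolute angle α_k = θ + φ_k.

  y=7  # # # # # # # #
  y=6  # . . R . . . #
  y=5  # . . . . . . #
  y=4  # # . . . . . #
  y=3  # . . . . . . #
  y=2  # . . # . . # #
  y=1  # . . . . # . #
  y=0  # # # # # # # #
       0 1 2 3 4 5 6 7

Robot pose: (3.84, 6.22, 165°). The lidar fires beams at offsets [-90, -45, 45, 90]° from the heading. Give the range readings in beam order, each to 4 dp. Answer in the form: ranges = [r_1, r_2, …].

beam 1: φ=-90°, α=75°
  cosα=0.2588 sinα=0.9659 | (3,6) | tMaxX 0.6182 tMaxY 0.8075 | tΔX 3.8637 tΔY 1.0353
    t=0.6182 [x] (4,6)
    t=0.8075 [y] (4,7) — stop
  → r_1 = 0.8075
beam 2: φ=-45°, α=120°
  cosα=-0.5000 sinα=0.8660 | (3,6) | tMaxX 1.6800 tMaxY 0.9007 | tΔX 2.0000 tΔY 1.1547
    t=0.9007 [y] (3,7) — stop
  → r_2 = 0.9007
beam 3: φ=45°, α=210°
  cosα=-0.8660 sinα=-0.5000 | (3,6) | tMaxX 0.9699 tMaxY 0.4400 | tΔX 1.1547 tΔY 2.0000
    t=0.4400 [y] (3,5)
    t=0.9699 [x] (2,5)
    t=2.1246 [x] (1,5)
    t=2.4400 [y] (1,4) — stop
  → r_3 = 2.4400
beam 4: φ=90°, α=255°
  cosα=-0.2588 sinα=-0.9659 | (3,6) | tMaxX 3.2455 tMaxY 0.2278 | tΔX 3.8637 tΔY 1.0353
    t=0.2278 [y] (3,5)
    t=1.2630 [y] (3,4)
    t=2.2983 [y] (3,3)
    t=3.2455 [x] (2,3)
    t=3.3336 [y] (2,2)
    t=4.3689 [y] (2,1)
    t=5.4041 [y] (2,0) — stop
  → r_4 = 5.4041

ranges = [0.8075, 0.9007, 2.4400, 5.4041]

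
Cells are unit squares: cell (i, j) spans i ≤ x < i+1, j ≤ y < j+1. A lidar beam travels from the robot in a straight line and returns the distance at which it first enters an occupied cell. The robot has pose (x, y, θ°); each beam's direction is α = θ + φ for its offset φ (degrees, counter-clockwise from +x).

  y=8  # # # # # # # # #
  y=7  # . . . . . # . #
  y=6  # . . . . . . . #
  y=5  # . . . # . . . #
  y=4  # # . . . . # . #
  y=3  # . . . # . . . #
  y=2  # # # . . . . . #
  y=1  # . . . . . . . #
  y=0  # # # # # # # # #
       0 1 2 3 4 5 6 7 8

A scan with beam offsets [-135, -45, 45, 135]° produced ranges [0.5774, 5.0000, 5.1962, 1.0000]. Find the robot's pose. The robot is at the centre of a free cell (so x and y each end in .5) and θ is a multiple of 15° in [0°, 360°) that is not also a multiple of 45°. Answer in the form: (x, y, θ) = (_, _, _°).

Candidates: 42 free-cell centres × 16 headings = 672 poses. Raycast each; keep the one whose scan matches to 4 dp.
  (4.5, 7.5, 255°): beam 2 = 4.0415 ≠ 5.0000 ✗
  (6.5, 2.5, 255°): beam 1 = 3.0000 ≠ 0.5774 ✗
  (3.5, 1.5, 240°): beam 1 = 6.7293 ≠ 0.5774 ✗
  …
  (2.5, 3.5, 15°): r_1=0.5774, r_2=5.0000, r_3=5.1962, r_4=1.0000 — all match ✓
No second candidate reproduces the full scan.

(x, y, θ) = (2.5, 3.5, 15°)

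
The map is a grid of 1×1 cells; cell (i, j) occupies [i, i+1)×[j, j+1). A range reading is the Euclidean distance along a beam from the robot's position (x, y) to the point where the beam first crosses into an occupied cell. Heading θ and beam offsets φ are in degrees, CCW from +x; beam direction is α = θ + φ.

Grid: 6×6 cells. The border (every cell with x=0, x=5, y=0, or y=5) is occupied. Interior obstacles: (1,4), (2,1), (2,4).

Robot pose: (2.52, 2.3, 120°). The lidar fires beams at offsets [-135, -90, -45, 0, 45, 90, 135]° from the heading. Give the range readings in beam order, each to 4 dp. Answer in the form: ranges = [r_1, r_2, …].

beam 1: φ=-135°, α=345°
  dir = (cos 345°, sin 345°) = (0.9659, -0.2588); from cell (2,2)
  next x-line at t=0.4969, next y-line at t=1.1591; Δt_x=1.0353, Δt_y=3.8637
    x: enter (3,2) at t=0.4969
    y: enter (3,1) at t=1.1591
    x: enter (4,1) at t=1.5322
    x: enter (5,1) at t=2.5675 ← occupied
  → r_1 = 2.5675
beam 2: φ=-90°, α=30°
  dir = (cos 30°, sin 30°) = (0.8660, 0.5000); from cell (2,2)
  next x-line at t=0.5543, next y-line at t=1.4000; Δt_x=1.1547, Δt_y=2.0000
    x: enter (3,2) at t=0.5543
    y: enter (3,3) at t=1.4000
    x: enter (4,3) at t=1.7090
    x: enter (5,3) at t=2.8637 ← occupied
  → r_2 = 2.8637
beam 3: φ=-45°, α=75°
  dir = (cos 75°, sin 75°) = (0.2588, 0.9659); from cell (2,2)
  next x-line at t=1.8546, next y-line at t=0.7247; Δt_x=3.8637, Δt_y=1.0353
    y: enter (2,3) at t=0.7247
    y: enter (2,4) at t=1.7600 ← occupied
  → r_3 = 1.7600
beam 4: φ=0°, α=120°
  dir = (cos 120°, sin 120°) = (-0.5000, 0.8660); from cell (2,2)
  next x-line at t=1.0400, next y-line at t=0.8083; Δt_x=2.0000, Δt_y=1.1547
    y: enter (2,3) at t=0.8083
    x: enter (1,3) at t=1.0400
    y: enter (1,4) at t=1.9630 ← occupied
  → r_4 = 1.9630
beam 5: φ=45°, α=165°
  dir = (cos 165°, sin 165°) = (-0.9659, 0.2588); from cell (2,2)
  next x-line at t=0.5383, next y-line at t=2.7046; Δt_x=1.0353, Δt_y=3.8637
    x: enter (1,2) at t=0.5383
    x: enter (0,2) at t=1.5736 ← occupied
  → r_5 = 1.5736
beam 6: φ=90°, α=210°
  dir = (cos 210°, sin 210°) = (-0.8660, -0.5000); from cell (2,2)
  next x-line at t=0.6004, next y-line at t=0.6000; Δt_x=1.1547, Δt_y=2.0000
    y: enter (2,1) at t=0.6000 ← occupied
  → r_6 = 0.6000
beam 7: φ=135°, α=255°
  dir = (cos 255°, sin 255°) = (-0.2588, -0.9659); from cell (2,2)
  next x-line at t=2.0091, next y-line at t=0.3106; Δt_x=3.8637, Δt_y=1.0353
    y: enter (2,1) at t=0.3106 ← occupied
  → r_7 = 0.3106

ranges = [2.5675, 2.8637, 1.7600, 1.9630, 1.5736, 0.6000, 0.3106]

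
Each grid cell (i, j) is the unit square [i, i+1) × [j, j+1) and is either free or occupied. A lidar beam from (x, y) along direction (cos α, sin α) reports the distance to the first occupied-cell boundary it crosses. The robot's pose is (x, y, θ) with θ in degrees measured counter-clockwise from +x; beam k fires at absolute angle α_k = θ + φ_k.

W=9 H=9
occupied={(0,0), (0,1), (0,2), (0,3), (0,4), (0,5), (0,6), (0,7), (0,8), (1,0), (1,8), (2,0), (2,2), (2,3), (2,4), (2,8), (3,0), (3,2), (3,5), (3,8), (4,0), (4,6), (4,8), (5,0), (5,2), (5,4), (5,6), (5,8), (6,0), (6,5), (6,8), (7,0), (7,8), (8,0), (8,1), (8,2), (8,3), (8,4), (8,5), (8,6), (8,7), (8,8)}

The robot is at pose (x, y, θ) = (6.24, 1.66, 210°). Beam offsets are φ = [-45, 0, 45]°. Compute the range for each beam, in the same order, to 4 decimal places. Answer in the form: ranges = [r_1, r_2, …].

ranges = [2.3190, 1.3200, 0.6833]

beam 1: φ=-45°, α=165°
  cosα=-0.9659 sinα=0.2588 | (6,1) | tMaxX 0.2485 tMaxY 1.3137 | tΔX 1.0353 tΔY 3.8637
    t=0.2485 [x] (5,1)
    t=1.2837 [x] (4,1)
    t=1.3137 [y] (4,2)
    t=2.3190 [x] (3,2) — stop
  → r_1 = 2.3190
beam 2: φ=0°, α=210°
  cosα=-0.8660 sinα=-0.5000 | (6,1) | tMaxX 0.2771 tMaxY 1.3200 | tΔX 1.1547 tΔY 2.0000
    t=0.2771 [x] (5,1)
    t=1.3200 [y] (5,0) — stop
  → r_2 = 1.3200
beam 3: φ=45°, α=255°
  cosα=-0.2588 sinα=-0.9659 | (6,1) | tMaxX 0.9273 tMaxY 0.6833 | tΔX 3.8637 tΔY 1.0353
    t=0.6833 [y] (6,0) — stop
  → r_3 = 0.6833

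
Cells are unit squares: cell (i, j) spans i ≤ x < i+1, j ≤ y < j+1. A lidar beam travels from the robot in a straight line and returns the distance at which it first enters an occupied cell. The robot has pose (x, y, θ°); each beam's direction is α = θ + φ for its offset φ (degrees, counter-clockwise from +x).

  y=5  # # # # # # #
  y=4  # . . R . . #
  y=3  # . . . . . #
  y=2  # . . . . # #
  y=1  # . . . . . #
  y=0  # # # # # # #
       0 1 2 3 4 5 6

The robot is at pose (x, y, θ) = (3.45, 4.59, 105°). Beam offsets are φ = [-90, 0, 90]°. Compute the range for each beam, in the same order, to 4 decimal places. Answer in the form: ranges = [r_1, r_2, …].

beam 1: φ=-90°, α=15°
  dir = (cos 15°, sin 15°) = (0.9659, 0.2588); from cell (3,4)
  next x-line at t=0.5694, next y-line at t=1.5841; Δt_x=1.0353, Δt_y=3.8637
    x: enter (4,4) at t=0.5694
    y: enter (4,5) at t=1.5841 ← occupied
  → r_1 = 1.5841
beam 2: φ=0°, α=105°
  dir = (cos 105°, sin 105°) = (-0.2588, 0.9659); from cell (3,4)
  next x-line at t=1.7387, next y-line at t=0.4245; Δt_x=3.8637, Δt_y=1.0353
    y: enter (3,5) at t=0.4245 ← occupied
  → r_2 = 0.4245
beam 3: φ=90°, α=195°
  dir = (cos 195°, sin 195°) = (-0.9659, -0.2588); from cell (3,4)
  next x-line at t=0.4659, next y-line at t=2.2796; Δt_x=1.0353, Δt_y=3.8637
    x: enter (2,4) at t=0.4659
    x: enter (1,4) at t=1.5012
    y: enter (1,3) at t=2.2796
    x: enter (0,3) at t=2.5364 ← occupied
  → r_3 = 2.5364

ranges = [1.5841, 0.4245, 2.5364]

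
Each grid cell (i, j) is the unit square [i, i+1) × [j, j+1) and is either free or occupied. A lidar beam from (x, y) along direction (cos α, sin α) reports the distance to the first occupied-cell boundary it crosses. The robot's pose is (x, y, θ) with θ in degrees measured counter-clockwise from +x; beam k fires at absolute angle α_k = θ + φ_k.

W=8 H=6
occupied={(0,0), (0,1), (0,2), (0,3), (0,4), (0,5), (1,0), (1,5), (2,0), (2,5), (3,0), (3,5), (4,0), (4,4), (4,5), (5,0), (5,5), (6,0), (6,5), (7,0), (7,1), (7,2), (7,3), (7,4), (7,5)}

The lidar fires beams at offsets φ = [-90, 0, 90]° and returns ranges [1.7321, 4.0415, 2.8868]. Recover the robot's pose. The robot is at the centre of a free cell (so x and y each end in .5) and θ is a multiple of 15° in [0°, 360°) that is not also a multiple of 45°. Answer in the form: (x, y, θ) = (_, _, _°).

(x, y, θ) = (3.5, 2.5, 30°)

Enumerate (i+0.5, j+0.5, θ) over the 23 free cells and 16 admissible headings. For each, cast all 3 beams and compare to the given ranges.
  (6.5, 3.5, 15°): beam 1 = 1.9319 ≠ 1.7321 ✗
  (2.5, 3.5, 210°): beam 2 = 1.7321 ≠ 4.0415 ✗
  (2.5, 4.5, 255°): beam 1 = 1.5529 ≠ 1.7321 ✗
  (4.5, 1.5, 345°): beam 1 = 0.5176 ≠ 1.7321 ✗
  (1.5, 1.5, 15°): beam 1 = 0.5176 ≠ 1.7321 ✗
  …
  (3.5, 2.5, 30°): r_1=1.7321, r_2=4.0415, r_3=2.8868 — all match ✓
Only this pose fits every beam.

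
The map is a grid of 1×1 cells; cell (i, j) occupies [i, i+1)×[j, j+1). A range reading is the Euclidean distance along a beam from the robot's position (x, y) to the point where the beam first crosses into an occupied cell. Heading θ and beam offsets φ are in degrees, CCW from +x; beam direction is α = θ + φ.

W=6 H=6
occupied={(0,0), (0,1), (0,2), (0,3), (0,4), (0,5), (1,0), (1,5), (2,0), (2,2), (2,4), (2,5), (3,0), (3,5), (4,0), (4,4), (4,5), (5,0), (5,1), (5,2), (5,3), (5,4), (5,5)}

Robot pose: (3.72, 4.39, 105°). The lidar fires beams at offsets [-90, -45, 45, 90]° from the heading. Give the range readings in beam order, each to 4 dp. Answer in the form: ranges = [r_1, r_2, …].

ranges = [0.2899, 0.5600, 0.8314, 0.7454]

beam 1: φ=-90°, α=15°
  d=(0.9659,0.2588)  start (3,4)  tX=0.2899 tY=2.3569  stride 1/|dx|=1.0353 1/|dy|=3.8637
    cross x-line → (4,4), t=0.2899 (wall)
  → r_1 = 0.2899
beam 2: φ=-45°, α=60°
  d=(0.5000,0.8660)  start (3,4)  tX=0.5600 tY=0.7044  stride 1/|dx|=2.0000 1/|dy|=1.1547
    cross x-line → (4,4), t=0.5600 (wall)
  → r_2 = 0.5600
beam 3: φ=45°, α=150°
  d=(-0.8660,0.5000)  start (3,4)  tX=0.8314 tY=1.2200  stride 1/|dx|=1.1547 1/|dy|=2.0000
    cross x-line → (2,4), t=0.8314 (wall)
  → r_3 = 0.8314
beam 4: φ=90°, α=195°
  d=(-0.9659,-0.2588)  start (3,4)  tX=0.7454 tY=1.5068  stride 1/|dx|=1.0353 1/|dy|=3.8637
    cross x-line → (2,4), t=0.7454 (wall)
  → r_4 = 0.7454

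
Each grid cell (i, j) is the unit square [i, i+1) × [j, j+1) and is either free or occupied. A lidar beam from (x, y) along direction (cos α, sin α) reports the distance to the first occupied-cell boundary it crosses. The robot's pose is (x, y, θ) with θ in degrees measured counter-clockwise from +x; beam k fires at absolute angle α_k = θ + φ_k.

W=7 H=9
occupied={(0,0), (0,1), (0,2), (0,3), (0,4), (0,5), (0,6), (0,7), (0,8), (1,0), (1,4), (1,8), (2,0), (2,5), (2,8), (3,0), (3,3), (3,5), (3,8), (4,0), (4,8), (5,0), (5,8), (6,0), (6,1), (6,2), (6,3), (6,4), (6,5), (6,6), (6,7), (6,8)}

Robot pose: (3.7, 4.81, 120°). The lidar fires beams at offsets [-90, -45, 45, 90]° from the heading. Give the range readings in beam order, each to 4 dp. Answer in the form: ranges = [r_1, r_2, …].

beam 1: φ=-90°, α=30°
  direction (0.8660, 0.5000); cell (3,4); t to first gridline: x 0.3464, y 0.3800 (then +1.1547 / +2.0000)
    (4,4) via x @ 0.3464
    (4,5) via y @ 0.3800
    (5,5) via x @ 1.5011
    (5,6) via y @ 2.3800
    (6,6) via x @ 2.6558  # hit
  → r_1 = 2.6558
beam 2: φ=-45°, α=75°
  direction (0.2588, 0.9659); cell (3,4); t to first gridline: x 1.1591, y 0.1967 (then +3.8637 / +1.0353)
    (3,5) via y @ 0.1967  # hit
  → r_2 = 0.1967
beam 3: φ=45°, α=165°
  direction (-0.9659, 0.2588); cell (3,4); t to first gridline: x 0.7247, y 0.7341 (then +1.0353 / +3.8637)
    (2,4) via x @ 0.7247
    (2,5) via y @ 0.7341  # hit
  → r_3 = 0.7341
beam 4: φ=90°, α=210°
  direction (-0.8660, -0.5000); cell (3,4); t to first gridline: x 0.8083, y 1.6200 (then +1.1547 / +2.0000)
    (2,4) via x @ 0.8083
    (2,3) via y @ 1.6200
    (1,3) via x @ 1.9630
    (0,3) via x @ 3.1177  # hit
  → r_4 = 3.1177

ranges = [2.6558, 0.1967, 0.7341, 3.1177]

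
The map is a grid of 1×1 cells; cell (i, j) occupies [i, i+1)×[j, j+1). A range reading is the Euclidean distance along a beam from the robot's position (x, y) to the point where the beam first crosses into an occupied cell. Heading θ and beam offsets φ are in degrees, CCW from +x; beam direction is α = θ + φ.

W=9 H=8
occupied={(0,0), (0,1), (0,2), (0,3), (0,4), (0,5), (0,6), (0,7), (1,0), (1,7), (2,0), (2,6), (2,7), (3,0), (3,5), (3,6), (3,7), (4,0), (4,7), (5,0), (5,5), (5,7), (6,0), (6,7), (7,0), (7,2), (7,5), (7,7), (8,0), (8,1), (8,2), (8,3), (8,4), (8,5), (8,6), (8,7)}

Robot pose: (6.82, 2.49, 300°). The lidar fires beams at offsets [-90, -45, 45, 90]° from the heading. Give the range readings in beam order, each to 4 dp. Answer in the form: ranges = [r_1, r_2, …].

ranges = [2.9800, 1.5426, 0.1863, 0.2078]

beam 1: φ=-90°, α=210°
  direction (-0.8660, -0.5000); cell (6,2); t to first gridline: x 0.9469, y 0.9800 (then +1.1547 / +2.0000)
    (5,2) via x @ 0.9469
    (5,1) via y @ 0.9800
    (4,1) via x @ 2.1016
    (4,0) via y @ 2.9800  # hit
  → r_1 = 2.9800
beam 2: φ=-45°, α=255°
  direction (-0.2588, -0.9659); cell (6,2); t to first gridline: x 3.1682, y 0.5073 (then +3.8637 / +1.0353)
    (6,1) via y @ 0.5073
    (6,0) via y @ 1.5426  # hit
  → r_2 = 1.5426
beam 3: φ=45°, α=345°
  direction (0.9659, -0.2588); cell (6,2); t to first gridline: x 0.1863, y 1.8932 (then +1.0353 / +3.8637)
    (7,2) via x @ 0.1863  # hit
  → r_3 = 0.1863
beam 4: φ=90°, α=30°
  direction (0.8660, 0.5000); cell (6,2); t to first gridline: x 0.2078, y 1.0200 (then +1.1547 / +2.0000)
    (7,2) via x @ 0.2078  # hit
  → r_4 = 0.2078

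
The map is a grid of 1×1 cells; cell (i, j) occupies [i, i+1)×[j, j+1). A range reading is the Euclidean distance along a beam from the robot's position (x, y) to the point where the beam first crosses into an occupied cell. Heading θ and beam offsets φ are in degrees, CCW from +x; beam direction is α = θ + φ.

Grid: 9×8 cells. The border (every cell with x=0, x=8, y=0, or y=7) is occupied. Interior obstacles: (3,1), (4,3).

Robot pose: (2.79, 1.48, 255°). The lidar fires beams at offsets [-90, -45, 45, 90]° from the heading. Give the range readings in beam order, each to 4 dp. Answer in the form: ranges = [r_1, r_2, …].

ranges = [1.8531, 0.9600, 0.4200, 0.2174]

beam 1: φ=-90°, α=165°
  cosα=-0.9659 sinα=0.2588 | (2,1) | tMaxX 0.8179 tMaxY 2.0091 | tΔX 1.0353 tΔY 3.8637
    t=0.8179 [x] (1,1)
    t=1.8531 [x] (0,1) — stop
  → r_1 = 1.8531
beam 2: φ=-45°, α=210°
  cosα=-0.8660 sinα=-0.5000 | (2,1) | tMaxX 0.9122 tMaxY 0.9600 | tΔX 1.1547 tΔY 2.0000
    t=0.9122 [x] (1,1)
    t=0.9600 [y] (1,0) — stop
  → r_2 = 0.9600
beam 3: φ=45°, α=300°
  cosα=0.5000 sinα=-0.8660 | (2,1) | tMaxX 0.4200 tMaxY 0.5543 | tΔX 2.0000 tΔY 1.1547
    t=0.4200 [x] (3,1) — stop
  → r_3 = 0.4200
beam 4: φ=90°, α=345°
  cosα=0.9659 sinα=-0.2588 | (2,1) | tMaxX 0.2174 tMaxY 1.8546 | tΔX 1.0353 tΔY 3.8637
    t=0.2174 [x] (3,1) — stop
  → r_4 = 0.2174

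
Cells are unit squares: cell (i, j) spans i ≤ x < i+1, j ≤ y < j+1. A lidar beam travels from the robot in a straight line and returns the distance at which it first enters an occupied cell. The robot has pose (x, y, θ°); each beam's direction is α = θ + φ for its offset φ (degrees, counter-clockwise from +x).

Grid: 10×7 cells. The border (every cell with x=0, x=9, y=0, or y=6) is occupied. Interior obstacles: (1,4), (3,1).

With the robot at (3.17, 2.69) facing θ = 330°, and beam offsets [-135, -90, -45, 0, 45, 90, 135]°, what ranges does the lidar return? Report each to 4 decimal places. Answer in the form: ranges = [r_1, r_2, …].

beam 1: φ=-135°, α=195°
  d=(-0.9659,-0.2588)  start (3,2)  tX=0.1760 tY=2.6660  stride 1/|dx|=1.0353 1/|dy|=3.8637
    cross x-line → (2,2), t=0.1760
    cross x-line → (1,2), t=1.2113
    cross x-line → (0,2), t=2.2465 (wall)
  → r_1 = 2.2465
beam 2: φ=-90°, α=240°
  d=(-0.5000,-0.8660)  start (3,2)  tX=0.3400 tY=0.7967  stride 1/|dx|=2.0000 1/|dy|=1.1547
    cross x-line → (2,2), t=0.3400
    cross y-line → (2,1), t=0.7967
    cross y-line → (2,0), t=1.9514 (wall)
  → r_2 = 1.9514
beam 3: φ=-45°, α=285°
  d=(0.2588,-0.9659)  start (3,2)  tX=3.2069 tY=0.7143  stride 1/|dx|=3.8637 1/|dy|=1.0353
    cross y-line → (3,1), t=0.7143 (wall)
  → r_3 = 0.7143
beam 4: φ=0°, α=330°
  d=(0.8660,-0.5000)  start (3,2)  tX=0.9584 tY=1.3800  stride 1/|dx|=1.1547 1/|dy|=2.0000
    cross x-line → (4,2), t=0.9584
    cross y-line → (4,1), t=1.3800
    cross x-line → (5,1), t=2.1131
    cross x-line → (6,1), t=3.2678
    cross y-line → (6,0), t=3.3800 (wall)
  → r_4 = 3.3800
beam 5: φ=45°, α=15°
  d=(0.9659,0.2588)  start (3,2)  tX=0.8593 tY=1.1977  stride 1/|dx|=1.0353 1/|dy|=3.8637
    cross x-line → (4,2), t=0.8593
    cross y-line → (4,3), t=1.1977
    cross x-line → (5,3), t=1.8946
    cross x-line → (6,3), t=2.9298
    cross x-line → (7,3), t=3.9651
    cross x-line → (8,3), t=5.0004
    cross y-line → (8,4), t=5.0615
    cross x-line → (9,4), t=6.0357 (wall)
  → r_5 = 6.0357
beam 6: φ=90°, α=60°
  d=(0.5000,0.8660)  start (3,2)  tX=1.6600 tY=0.3580  stride 1/|dx|=2.0000 1/|dy|=1.1547
    cross y-line → (3,3), t=0.3580
    cross y-line → (3,4), t=1.5127
    cross x-line → (4,4), t=1.6600
    cross y-line → (4,5), t=2.6674
    cross x-line → (5,5), t=3.6600
    cross y-line → (5,6), t=3.8221 (wall)
  → r_6 = 3.8221
beam 7: φ=135°, α=105°
  d=(-0.2588,0.9659)  start (3,2)  tX=0.6568 tY=0.3209  stride 1/|dx|=3.8637 1/|dy|=1.0353
    cross y-line → (3,3), t=0.3209
    cross x-line → (2,3), t=0.6568
    cross y-line → (2,4), t=1.3562
    cross y-line → (2,5), t=2.3915
    cross y-line → (2,6), t=3.4268 (wall)
  → r_7 = 3.4268

ranges = [2.2465, 1.9514, 0.7143, 3.3800, 6.0357, 3.8221, 3.4268]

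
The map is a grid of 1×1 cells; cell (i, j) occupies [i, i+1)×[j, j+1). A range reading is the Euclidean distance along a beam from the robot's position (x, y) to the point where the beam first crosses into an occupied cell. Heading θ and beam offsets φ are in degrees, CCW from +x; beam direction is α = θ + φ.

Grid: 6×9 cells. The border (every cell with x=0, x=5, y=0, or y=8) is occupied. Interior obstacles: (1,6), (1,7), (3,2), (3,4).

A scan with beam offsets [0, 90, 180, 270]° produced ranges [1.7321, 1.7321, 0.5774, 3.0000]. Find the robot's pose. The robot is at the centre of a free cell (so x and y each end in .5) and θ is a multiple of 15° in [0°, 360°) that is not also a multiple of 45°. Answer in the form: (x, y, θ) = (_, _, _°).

Candidates: 24 free-cell centres × 16 headings = 384 poses. Raycast each; keep the one whose scan matches to 4 dp.
  (3.5, 7.5, 345°): beam 1 = 1.5529 ≠ 1.7321 ✗
  (1.5, 2.5, 105°): beam 1 = 1.9319 ≠ 1.7321 ✗
  (2.5, 7.5, 210°): beam 1 = 0.5774 ≠ 1.7321 ✗
  (2.5, 7.5, 300°): beam 1 = 2.8868 ≠ 1.7321 ✗
  …
  (2.5, 2.5, 210°): r_1=1.7321, r_2=1.7321, r_3=0.5774, r_4=3.0000 — all match ✓
Only this pose fits every beam.

(x, y, θ) = (2.5, 2.5, 210°)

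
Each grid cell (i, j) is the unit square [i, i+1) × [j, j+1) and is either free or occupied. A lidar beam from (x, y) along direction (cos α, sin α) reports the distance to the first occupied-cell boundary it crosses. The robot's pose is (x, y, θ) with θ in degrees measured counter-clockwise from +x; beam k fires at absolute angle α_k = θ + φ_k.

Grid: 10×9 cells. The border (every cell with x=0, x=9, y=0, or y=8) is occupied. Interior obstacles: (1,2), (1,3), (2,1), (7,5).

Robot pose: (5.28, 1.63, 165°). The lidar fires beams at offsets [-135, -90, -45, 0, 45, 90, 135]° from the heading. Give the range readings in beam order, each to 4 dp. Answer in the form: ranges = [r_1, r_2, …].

beam 1: φ=-135°, α=30°
  direction (0.8660, 0.5000); cell (5,1); t to first gridline: x 0.8314, y 0.7400 (then +1.1547 / +2.0000)
    (5,2) via y @ 0.7400
    (6,2) via x @ 0.8314
    (7,2) via x @ 1.9861
    (7,3) via y @ 2.7400
    (8,3) via x @ 3.1408
    (9,3) via x @ 4.2955  # hit
  → r_1 = 4.2955
beam 2: φ=-90°, α=75°
  direction (0.2588, 0.9659); cell (5,1); t to first gridline: x 2.7819, y 0.3831 (then +3.8637 / +1.0353)
    (5,2) via y @ 0.3831
    (5,3) via y @ 1.4183
    (5,4) via y @ 2.4536
    (6,4) via x @ 2.7819
    (6,5) via y @ 3.4889
    (6,6) via y @ 4.5242
    (6,7) via y @ 5.5594
    (6,8) via y @ 6.5947  # hit
  → r_2 = 6.5947
beam 3: φ=-45°, α=120°
  direction (-0.5000, 0.8660); cell (5,1); t to first gridline: x 0.5600, y 0.4272 (then +2.0000 / +1.1547)
    (5,2) via y @ 0.4272
    (4,2) via x @ 0.5600
    (4,3) via y @ 1.5819
    (3,3) via x @ 2.5600
    (3,4) via y @ 2.7366
    (3,5) via y @ 3.8913
    (2,5) via x @ 4.5600
    (2,6) via y @ 5.0460
    (2,7) via y @ 6.2007
    (1,7) via x @ 6.5600
    (1,8) via y @ 7.3554  # hit
  → r_3 = 7.3554
beam 4: φ=0°, α=165°
  direction (-0.9659, 0.2588); cell (5,1); t to first gridline: x 0.2899, y 1.4296 (then +1.0353 / +3.8637)
    (4,1) via x @ 0.2899
    (3,1) via x @ 1.3252
    (3,2) via y @ 1.4296
    (2,2) via x @ 2.3604
    (1,2) via x @ 3.3957  # hit
  → r_4 = 3.3957
beam 5: φ=45°, α=210°
  direction (-0.8660, -0.5000); cell (5,1); t to first gridline: x 0.3233, y 1.2600 (then +1.1547 / +2.0000)
    (4,1) via x @ 0.3233
    (4,0) via y @ 1.2600  # hit
  → r_5 = 1.2600
beam 6: φ=90°, α=255°
  direction (-0.2588, -0.9659); cell (5,1); t to first gridline: x 1.0818, y 0.6522 (then +3.8637 / +1.0353)
    (5,0) via y @ 0.6522  # hit
  → r_6 = 0.6522
beam 7: φ=135°, α=300°
  direction (0.5000, -0.8660); cell (5,1); t to first gridline: x 1.4400, y 0.7275 (then +2.0000 / +1.1547)
    (5,0) via y @ 0.7275  # hit
  → r_7 = 0.7275

ranges = [4.2955, 6.5947, 7.3554, 3.3957, 1.2600, 0.6522, 0.7275]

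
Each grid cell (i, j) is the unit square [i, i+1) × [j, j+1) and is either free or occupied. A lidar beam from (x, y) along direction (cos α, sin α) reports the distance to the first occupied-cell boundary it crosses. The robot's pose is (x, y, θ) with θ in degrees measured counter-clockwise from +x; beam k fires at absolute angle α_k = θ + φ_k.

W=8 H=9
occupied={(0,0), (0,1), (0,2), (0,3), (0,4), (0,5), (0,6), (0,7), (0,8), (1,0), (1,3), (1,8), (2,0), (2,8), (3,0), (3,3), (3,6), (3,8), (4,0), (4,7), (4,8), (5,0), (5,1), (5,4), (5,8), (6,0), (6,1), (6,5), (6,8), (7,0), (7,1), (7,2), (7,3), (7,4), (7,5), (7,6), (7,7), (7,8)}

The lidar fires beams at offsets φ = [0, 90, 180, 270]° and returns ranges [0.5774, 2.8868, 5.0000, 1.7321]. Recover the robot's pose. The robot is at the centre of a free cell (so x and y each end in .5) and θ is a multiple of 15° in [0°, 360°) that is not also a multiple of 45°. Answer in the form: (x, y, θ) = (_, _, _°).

(x, y, θ) = (3.5, 5.5, 60°)

Candidates: 34 free-cell centres × 16 headings = 544 poses. Raycast each; keep the one whose scan matches to 4 dp.
  (4.5, 5.5, 105°): beam 1 = 1.5529 ≠ 0.5774 ✗
  (2.5, 4.5, 300°): beam 1 = 1.0000 ≠ 0.5774 ✗
  (5.5, 7.5, 210°): beam 2 = 1.7321 ≠ 2.8868 ✗
  (4.5, 4.5, 30°): beam 2 = 1.7321 ≠ 2.8868 ✗
  …
  (3.5, 5.5, 60°): r_1=0.5774, r_2=2.8868, r_3=5.0000, r_4=1.7321 — all match ✓
Unique over the lattice → pose = (3.5, 5.5, 60°).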